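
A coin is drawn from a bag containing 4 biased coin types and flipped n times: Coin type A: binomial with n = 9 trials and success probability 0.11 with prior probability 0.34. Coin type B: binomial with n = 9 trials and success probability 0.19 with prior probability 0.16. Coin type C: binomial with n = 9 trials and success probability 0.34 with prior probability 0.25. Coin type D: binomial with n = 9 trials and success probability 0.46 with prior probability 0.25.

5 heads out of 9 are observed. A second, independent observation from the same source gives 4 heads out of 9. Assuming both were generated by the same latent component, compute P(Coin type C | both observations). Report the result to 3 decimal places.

0.284

P(component k | x) = π_k·f_k(x) / marginal(x), where marginal(x) = Σ_j π_j·f_j(x).
Since both observations come from the same component, the likelihood for component k is f_k(x₁)·f_k(x₂).
  f_A = [C(9,5)·0.11^5·0.89^4 = 126·1.61051e-05·0.627422 = 0.00127319] × [0.0103013] = 1.31155e-05
  f_B = [C(9,5)·0.19^5·0.81^4 = 126·0.00024761·0.430467 = 0.0134301] × [0.0572546] = 0.000768933
  f_C = [C(9,5)·0.34^5·0.66^4 = 126·0.00454354·0.189747 = 0.108628] × [0.210866] = 0.0229059
  f_D = [C(9,5)·0.46^5·0.54^4 = 126·0.0205963·0.0850306 = 0.220666] × [0.259042] = 0.0571617
Prior × likelihood for each component:
  π_A·f_A = 0.34 × 1.31155e-05 = 4.45927e-06
  π_B·f_B = 0.16 × 0.000768933 = 0.000123029
  π_C·f_C = 0.25 × 0.0229059 = 0.00572647
  π_D·f_D = 0.25 × 0.0571617 = 0.0142904
Marginal: 4.45927e-06 + 0.000123029 + 0.00572647 + 0.0142904 = 0.0201444
P(Coin type C | data) ≈ 0.284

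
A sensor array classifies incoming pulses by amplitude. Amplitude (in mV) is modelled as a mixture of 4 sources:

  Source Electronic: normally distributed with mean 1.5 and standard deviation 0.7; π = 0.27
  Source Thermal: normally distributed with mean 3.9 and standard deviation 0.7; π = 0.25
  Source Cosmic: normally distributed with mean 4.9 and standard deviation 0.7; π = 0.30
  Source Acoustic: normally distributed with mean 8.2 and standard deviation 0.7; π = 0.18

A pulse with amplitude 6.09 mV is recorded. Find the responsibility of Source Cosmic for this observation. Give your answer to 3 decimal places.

Apply Bayes' rule: the posterior for each component is proportional to its prior times its likelihood at x.
Normal densities:
  p_Electronic = 2.62617e-10
  p_Thermal = 0.00426957
  p_Cosmic = 0.134356
  p_Acoustic = 0.00606499
Multiply by the mixture weights:
  w_Electronic·p_Electronic = 0.27 × 2.62617e-10 = 7.09066e-11
  w_Thermal·p_Thermal = 0.25 × 0.00426957 = 0.00106739
  w_Cosmic·p_Cosmic = 0.30 × 0.134356 = 0.0403067
  w_Acoustic·p_Acoustic = 0.18 × 0.00606499 = 0.0010917
Denominator: 7.09066e-11 + 0.00106739 + 0.0403067 + 0.0010917 = 0.0424658
P(Source Cosmic | the observation) ≈ 0.949

0.949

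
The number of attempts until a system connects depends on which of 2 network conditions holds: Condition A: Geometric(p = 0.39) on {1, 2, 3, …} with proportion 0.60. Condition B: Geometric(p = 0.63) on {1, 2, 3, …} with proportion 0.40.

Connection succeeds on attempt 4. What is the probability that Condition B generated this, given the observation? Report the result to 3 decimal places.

0.194

Apply Bayes' rule: the posterior for each component is proportional to its prior times its likelihood at x.
Component likelihoods at x = 4:
  p_A = 0.39·(1−0.39)^3 = 0.39·0.226981 = 0.0885226
  p_B = 0.63·(1−0.63)^3 = 0.63·0.050653 = 0.0319114
Prior × likelihood for each component:
  π_A·p_A = 0.60 × 0.0885226 = 0.0531136
  π_B·p_B = 0.40 × 0.0319114 = 0.0127646
Evidence: 0.0531136 + 0.0127646 = 0.0658781
P(Condition B | 4) ≈ 0.194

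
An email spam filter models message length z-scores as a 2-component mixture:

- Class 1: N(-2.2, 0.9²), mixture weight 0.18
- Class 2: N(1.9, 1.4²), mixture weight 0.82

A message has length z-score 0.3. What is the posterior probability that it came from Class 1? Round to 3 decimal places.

The responsibility of component k is π_k f_k(x) divided by Σ_j π_j f_j(x).
Evaluate each component's likelihood at the observed value:
  p_1 = 0.00935726
  p_2 = 0.148307
Unnormalised posteriors:
  π_1·p_1 = 0.18 × 0.00935726 = 0.00168431
  π_2·p_2 = 0.82 × 0.148307 = 0.121612
Denominator: 0.00168431 + 0.121612 = 0.123296
P(Class 1 | x) ≈ 0.014

0.014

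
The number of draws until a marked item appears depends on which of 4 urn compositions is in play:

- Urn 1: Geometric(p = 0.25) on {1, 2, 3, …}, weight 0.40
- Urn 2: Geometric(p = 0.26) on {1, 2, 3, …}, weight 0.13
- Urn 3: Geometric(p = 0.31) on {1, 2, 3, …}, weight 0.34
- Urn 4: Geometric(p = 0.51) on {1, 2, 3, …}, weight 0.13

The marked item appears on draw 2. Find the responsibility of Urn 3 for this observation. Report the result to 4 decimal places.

0.3544

By Bayes' theorem, P(k | x) = w_k f_k(x) / Σ_j w_j f_j(x).
Evaluate each component's likelihood at the observed value:
  L_1 = 0.1875
  L_2 = 0.1924
  L_3 = 0.2139
  L_4 = 0.2499
Unnormalised posteriors:
  w_1·L_1 = 0.40 × 0.1875 = 0.075
  w_2·L_2 = 0.13 × 0.1924 = 0.025012
  w_3·L_3 = 0.34 × 0.2139 = 0.072726
  w_4·L_4 = 0.13 × 0.2499 = 0.032487
Denominator: 0.075 + 0.025012 + 0.072726 + 0.032487 = 0.205225
So the posterior for Urn 3 is 0.072726 / 0.205225 ≈ 0.3544.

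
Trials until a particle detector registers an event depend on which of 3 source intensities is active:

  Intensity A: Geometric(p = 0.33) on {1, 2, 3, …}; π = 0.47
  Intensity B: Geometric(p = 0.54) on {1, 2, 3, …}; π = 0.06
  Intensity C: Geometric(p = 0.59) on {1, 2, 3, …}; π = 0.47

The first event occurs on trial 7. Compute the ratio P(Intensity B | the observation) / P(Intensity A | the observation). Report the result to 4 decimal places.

0.0219

Posterior odds = (π_i f_i(x)) / (π_j f_j(x)); the normalising sum cancels.
Geometric probabilities:
  p_A = 0.33·(1−0.33)^6 = 0.33·0.0904584 = 0.0298513
  p_B = 0.54·(1−0.54)^6 = 0.54·0.0094743 = 0.00511612
  p_C = 0.59·(1−0.59)^6 = 0.59·0.0047501 = 0.00280256
Odds = (0.06/0.47) × (0.00511612/0.0298513) = 0.12766 × 0.171387 ≈ 0.0219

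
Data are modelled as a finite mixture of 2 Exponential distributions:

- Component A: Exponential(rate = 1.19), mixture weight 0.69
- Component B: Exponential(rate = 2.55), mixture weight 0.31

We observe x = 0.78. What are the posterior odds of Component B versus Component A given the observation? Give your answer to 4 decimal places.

0.3333

Since P(k|x) ∝ π_k f_k(x), the posterior odds are π_i f_i(x) / (π_j f_j(x)).
Component likelihoods at x = 0.78:
  L_A = 0.470365
  L_B = 0.348922
Odds = (0.31/0.69) × (0.348922/0.470365) = 0.449275 × 0.741812 ≈ 0.3333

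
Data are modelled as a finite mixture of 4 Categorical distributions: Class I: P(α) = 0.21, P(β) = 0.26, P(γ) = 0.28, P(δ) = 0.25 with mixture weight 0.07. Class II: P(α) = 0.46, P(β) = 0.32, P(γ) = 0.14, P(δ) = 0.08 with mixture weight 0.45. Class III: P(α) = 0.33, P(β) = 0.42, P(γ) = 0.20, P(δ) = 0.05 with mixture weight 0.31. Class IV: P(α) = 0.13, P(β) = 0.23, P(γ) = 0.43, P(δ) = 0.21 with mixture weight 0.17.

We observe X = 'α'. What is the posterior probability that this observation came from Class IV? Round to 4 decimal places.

0.0639

The responsibility of component k is π_k f_k(x) divided by Σ_j π_j f_j(x).
Component likelihoods at x = 'α':
  p_I = P(α | comp) = 0.21
  p_II = P(α | comp) = 0.46
  p_III = P(α | comp) = 0.33
  p_IV = P(α | comp) = 0.13
Prior × likelihood for each component:
  π_I·p_I = 0.07 × 0.21 = 0.0147
  π_II·p_II = 0.45 × 0.46 = 0.207
  π_III·p_III = 0.31 × 0.33 = 0.1023
  π_IV·p_IV = 0.17 × 0.13 = 0.0221
Sum: 0.0147 + 0.207 + 0.1023 + 0.0221 = 0.3461
P(Class IV | data) = 0.0221 / 0.3461 ≈ 0.0639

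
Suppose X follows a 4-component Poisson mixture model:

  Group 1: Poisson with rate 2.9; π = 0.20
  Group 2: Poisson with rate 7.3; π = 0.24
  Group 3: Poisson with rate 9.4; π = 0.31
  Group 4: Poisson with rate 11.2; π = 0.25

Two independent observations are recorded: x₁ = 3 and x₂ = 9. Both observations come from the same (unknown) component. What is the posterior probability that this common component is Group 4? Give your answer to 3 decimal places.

0.047

P(component k | x) = P(Z=k)·f_k(x) / marginal(x), where marginal(x) = Σ_j P(Z=j)·f_j(x).
Since both observations come from the same component, the likelihood for component k is f_k(x₁)·f_k(x₂).
  L_1 = [e^(−2.9)·2.9^3/3! = 0.22366] × [0.00219971] = 0.000491987
  L_2 = [e^(−7.3)·7.3^3/3! = 0.0437993] × [0.109596] = 0.00480021
  L_3 = [e^(−9.4)·9.4^3/3! = 0.0114515] × [0.130623] = 0.00149584
  L_4 = [e^(−11.2)·11.2^3/3! = 0.00320188] × [0.104496] = 0.000334584
Multiply by the mixture weights:
  P(Z=1)·L_1 = 0.20 × 0.000491987 = 9.83974e-05
  P(Z=2)·L_2 = 0.24 × 0.00480021 = 0.00115205
  P(Z=3)·L_3 = 0.31 × 0.00149584 = 0.000463709
  P(Z=4)·L_4 = 0.25 × 0.000334584 = 8.36461e-05
Denominator: 9.83974e-05 + 0.00115205 + 0.000463709 + 8.36461e-05 = 0.0017978
P(Group 4 | x₁, x₂) = 8.36461e-05 / 0.0017978 ≈ 0.047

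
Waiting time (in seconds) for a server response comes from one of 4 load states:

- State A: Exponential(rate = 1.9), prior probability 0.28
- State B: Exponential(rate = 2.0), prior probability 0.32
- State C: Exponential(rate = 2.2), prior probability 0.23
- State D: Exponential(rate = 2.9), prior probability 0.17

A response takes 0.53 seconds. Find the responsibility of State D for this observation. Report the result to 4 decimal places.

0.1559

Posterior ∝ prior × likelihood, so P(k | x) ∝ π_k f_k(x); normalise over all components.
Exponential densities:
  L_A = 1.9·e^(−1.9·0.53) = 1.9·e^(−1.0070) = 0.694095
  L_B = 2.0·e^(−2.0·0.53) = 2.0·e^(−1.0600) = 0.692912
  L_C = 2.2·e^(−2.2·0.53) = 2.2·e^(−1.1660) = 0.685544
  L_D = 2.9·e^(−2.9·0.53) = 2.9·e^(−1.5370) = 0.623573
Prior × likelihood for each component:
  π_A·L_A = 0.28 × 0.694095 = 0.194347
  π_B·L_B = 0.32 × 0.692912 = 0.221732
  π_C·L_C = 0.23 × 0.685544 = 0.157675
  π_D·L_D = 0.17 × 0.623573 = 0.106007
Sum: 0.194347 + 0.221732 + 0.157675 + 0.106007 = 0.679761
P(State D | 0.53 seconds) = 0.106007 / 0.679761 ≈ 0.1559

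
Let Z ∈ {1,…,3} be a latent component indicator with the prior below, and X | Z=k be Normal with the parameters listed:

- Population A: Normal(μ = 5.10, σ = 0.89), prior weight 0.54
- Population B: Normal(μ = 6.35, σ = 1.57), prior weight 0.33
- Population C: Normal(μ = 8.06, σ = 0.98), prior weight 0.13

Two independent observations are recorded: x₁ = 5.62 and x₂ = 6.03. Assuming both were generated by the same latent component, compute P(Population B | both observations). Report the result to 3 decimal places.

0.261

By Bayes' theorem, P(k | x) = π_k f_k(x) / Σ_j π_j f_j(x).
Since both observations come from the same component, the likelihood for component k is f_k(x₁)·f_k(x₂).
  f_A = [(1/(0.89·√(2π)))·exp(−(5.62−5.10)²/(2·0.89²)) = 0.448250·exp(-0.17069) = 0.377913] × [0.259666] = 0.0981313
  f_B = [(1/(1.57·√(2π)))·exp(−(5.62−6.35)²/(2·1.57²)) = 0.254103·exp(-0.10810) = 0.228068] × [0.24888] = 0.0567615
  f_C = [(1/(0.98·√(2π)))·exp(−(5.62−8.06)²/(2·0.98²)) = 0.407084·exp(-3.09954) = 0.0183472] × [0.0476371] = 0.000874007
Prior × likelihood for each component:
  π_A·f_A = 0.54 × 0.0981313 = 0.0529909
  π_B·f_B = 0.33 × 0.0567615 = 0.0187313
  π_C·f_C = 0.13 × 0.000874007 = 0.000113621
Sum: 0.0529909 + 0.0187313 + 0.000113621 = 0.0718358
P(Population B | data) = 0.0187313 / 0.0718358 ≈ 0.261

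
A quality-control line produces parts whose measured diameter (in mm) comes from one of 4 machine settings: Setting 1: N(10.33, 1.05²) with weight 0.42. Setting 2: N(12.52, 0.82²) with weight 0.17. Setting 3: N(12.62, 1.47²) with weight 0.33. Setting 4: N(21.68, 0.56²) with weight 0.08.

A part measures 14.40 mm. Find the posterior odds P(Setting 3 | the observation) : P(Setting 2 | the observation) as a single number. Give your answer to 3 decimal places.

7.204

Since P(k|x) ∝ w_k f_k(x), the posterior odds are w_i f_i(x) / (w_j f_j(x)).
Normal densities:
  f_1 = (1/(1.05·√(2π)))·exp(−(14.40−10.33)²/(2·1.05²)) = 0.379945·exp(-7.51243) = 0.000207547
  f_2 = (1/(0.82·√(2π)))·exp(−(14.40−12.52)²/(2·0.82²)) = 0.486515·exp(-2.62820) = 0.0351305
  f_3 = (1/(1.47·√(2π)))·exp(−(14.40−12.62)²/(2·1.47²)) = 0.271389·exp(-0.73312) = 0.130377
  f_4 = (1/(0.56·√(2π)))·exp(−(14.40−21.68)²/(2·0.56²)) = 0.712397·exp(-84.50000) = 1.42836e-37
0.0430246 / 0.00597219 ≈ 7.204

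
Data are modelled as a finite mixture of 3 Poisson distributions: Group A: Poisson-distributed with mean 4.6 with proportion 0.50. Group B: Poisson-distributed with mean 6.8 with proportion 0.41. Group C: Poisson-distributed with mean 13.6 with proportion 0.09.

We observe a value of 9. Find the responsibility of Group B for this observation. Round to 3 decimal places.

0.689

By Bayes' theorem, P(k | x) = π_k f_k(x) / Σ_j π_j f_j(x).
Evaluate each component's likelihood at the observed value:
  f_A = e^(−4.6)·4.6^9/9! = 0.0255448
  f_B = e^(−6.8)·6.8^9/9! = 0.0954146
  f_C = e^(−13.6)·13.6^9/9! = 0.0544104
Unnormalised posteriors:
  π_A·f_A = 0.50 × 0.0255448 = 0.0127724
  π_B·f_B = 0.41 × 0.0954146 = 0.03912
  π_C·f_C = 0.09 × 0.0544104 = 0.00489694
Denominator: 0.0127724 + 0.03912 + 0.00489694 = 0.0567893
So the posterior for Group B is 0.03912 / 0.0567893 ≈ 0.689.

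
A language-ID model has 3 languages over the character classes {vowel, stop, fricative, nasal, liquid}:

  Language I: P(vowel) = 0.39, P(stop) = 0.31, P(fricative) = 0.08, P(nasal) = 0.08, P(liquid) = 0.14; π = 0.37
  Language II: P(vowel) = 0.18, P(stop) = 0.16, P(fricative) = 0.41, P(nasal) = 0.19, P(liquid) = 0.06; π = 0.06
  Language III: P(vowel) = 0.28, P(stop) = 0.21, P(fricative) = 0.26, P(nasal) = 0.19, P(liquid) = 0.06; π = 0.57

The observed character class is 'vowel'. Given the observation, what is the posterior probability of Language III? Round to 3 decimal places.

0.507

Apply Bayes' rule: the posterior for each component is proportional to its prior times its likelihood at x.
Evaluate each component's likelihood at the observed value:
  L_I = 0.39
  L_II = 0.18
  L_III = 0.28
Prior × likelihood for each component:
  w_I·L_I = 0.37 × 0.39 = 0.1443
  w_II·L_II = 0.06 × 0.18 = 0.0108
  w_III·L_III = 0.57 × 0.28 = 0.1596
Sum: 0.1443 + 0.0108 + 0.1596 = 0.3147
Responsibility of Language III: 0.1596 / 0.3147 ≈ 0.507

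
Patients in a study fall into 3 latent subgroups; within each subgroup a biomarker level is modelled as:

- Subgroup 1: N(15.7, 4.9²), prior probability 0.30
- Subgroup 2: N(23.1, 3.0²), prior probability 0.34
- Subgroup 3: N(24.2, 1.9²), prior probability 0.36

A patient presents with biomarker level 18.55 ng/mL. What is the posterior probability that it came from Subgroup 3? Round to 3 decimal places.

0.025

Posterior ∝ prior × likelihood, so P(k | x) ∝ P(Z=k) f_k(x); normalise over all components.
Evaluate each component's likelihood at the observed value:
  f_1 = (1/(4.9·√(2π)))·exp(−(18.55−15.7)²/(2·4.9²)) = 0.081417·exp(-0.16915) = 0.068747
  f_2 = (1/(3.0·√(2π)))·exp(−(18.55−23.1)²/(2·3.0²)) = 0.132981·exp(-1.15014) = 0.0421008
  f_3 = (1/(1.9·√(2π)))·exp(−(18.55−24.2)²/(2·1.9²)) = 0.209970·exp(-4.42140) = 0.00252329
Unnormalised posteriors:
  P(Z=1)·f_1 = 0.30 × 0.068747 = 0.0206241
  P(Z=2)·f_2 = 0.34 × 0.0421008 = 0.0143143
  P(Z=3)·f_3 = 0.36 × 0.00252329 = 0.000908385
Normaliser: 0.0206241 + 0.0143143 + 0.000908385 = 0.0358467
So the posterior for Subgroup 3 is 0.000908385 / 0.0358467 ≈ 0.025.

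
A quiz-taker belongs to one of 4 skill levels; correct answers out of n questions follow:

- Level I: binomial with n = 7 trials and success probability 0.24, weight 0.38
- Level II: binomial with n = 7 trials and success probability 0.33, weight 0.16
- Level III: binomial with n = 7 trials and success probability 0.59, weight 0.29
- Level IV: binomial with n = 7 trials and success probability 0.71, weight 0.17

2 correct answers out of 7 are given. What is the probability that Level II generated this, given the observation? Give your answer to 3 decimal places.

0.254

By Bayes' theorem, P(k | x) = π_k f_k(x) / Σ_j π_j f_j(x).
Evaluate each component's likelihood at the observed value:
  L_I = 0.306697
  L_II = 0.30876
  L_III = 0.084692
  L_IV = 0.0217133
Multiply by the mixture weights:
  π_I·L_I = 0.38 × 0.306697 = 0.116545
  π_II·L_II = 0.16 × 0.30876 = 0.0494016
  π_III·L_III = 0.29 × 0.084692 = 0.0245607
  π_IV·L_IV = 0.17 × 0.0217133 = 0.00369126
Denominator: 0.116545 + 0.0494016 + 0.0245607 + 0.00369126 = 0.194198
Responsibility of Level II: 0.0494016 / 0.194198 ≈ 0.254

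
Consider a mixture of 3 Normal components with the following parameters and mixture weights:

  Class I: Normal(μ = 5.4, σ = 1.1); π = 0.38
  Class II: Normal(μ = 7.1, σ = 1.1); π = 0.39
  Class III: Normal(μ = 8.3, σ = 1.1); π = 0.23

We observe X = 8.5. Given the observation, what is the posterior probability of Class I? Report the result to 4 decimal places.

0.0176

Posterior ∝ prior × likelihood, so P(k | x) ∝ π_k f_k(x); normalise over all components.
Component likelihoods at x = 8.5:
  p_I = (1/(1.1·√(2π)))·exp(−(8.5−5.4)²/(2·1.1²)) = 0.362675·exp(-3.97107) = 0.00683757
  p_II = (1/(1.1·√(2π)))·exp(−(8.5−7.1)²/(2·1.1²)) = 0.362675·exp(-0.80992) = 0.161352
  p_III = (1/(1.1·√(2π)))·exp(−(8.5−8.3)²/(2·1.1²)) = 0.362675·exp(-0.01653) = 0.356729
Weight by the priors:
  π_I·p_I = 0.38 × 0.00683757 = 0.00259828
  π_II·p_II = 0.39 × 0.161352 = 0.0629273
  π_III·p_III = 0.23 × 0.356729 = 0.0820478
Evidence: 0.00259828 + 0.0629273 + 0.0820478 = 0.147573
Responsibility of Class I: 0.00259828 / 0.147573 ≈ 0.0176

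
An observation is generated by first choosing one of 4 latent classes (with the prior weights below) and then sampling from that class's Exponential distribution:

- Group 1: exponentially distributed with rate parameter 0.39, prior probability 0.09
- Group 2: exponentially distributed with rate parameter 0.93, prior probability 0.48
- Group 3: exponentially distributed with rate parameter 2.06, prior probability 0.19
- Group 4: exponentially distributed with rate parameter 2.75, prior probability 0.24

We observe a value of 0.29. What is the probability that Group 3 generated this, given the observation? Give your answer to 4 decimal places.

0.2434

Apply Bayes' rule: the posterior for each component is proportional to its prior times its likelihood at x.
Component likelihoods at x = 0.29:
  f_1 = 0.39·e^(−0.39·0.29) = 0.39·e^(−0.1131) = 0.348294
  f_2 = 0.93·e^(−0.93·0.29) = 0.93·e^(−0.2697) = 0.710156
  f_3 = 2.06·e^(−2.06·0.29) = 2.06·e^(−0.5974) = 1.1335
  f_4 = 2.75·e^(−2.75·0.29) = 2.75·e^(−0.7975) = 1.23875
Prior × likelihood for each component:
  π_1·f_1 = 0.09 × 0.348294 = 0.0313465
  π_2·f_2 = 0.48 × 0.710156 = 0.340875
  π_3·f_3 = 0.19 × 1.1335 = 0.215364
  π_4·f_4 = 0.24 × 1.23875 = 0.297299
Denominator: 0.0313465 + 0.340875 + 0.215364 + 0.297299 = 0.884885
P(Group 3 | data) ≈ 0.2434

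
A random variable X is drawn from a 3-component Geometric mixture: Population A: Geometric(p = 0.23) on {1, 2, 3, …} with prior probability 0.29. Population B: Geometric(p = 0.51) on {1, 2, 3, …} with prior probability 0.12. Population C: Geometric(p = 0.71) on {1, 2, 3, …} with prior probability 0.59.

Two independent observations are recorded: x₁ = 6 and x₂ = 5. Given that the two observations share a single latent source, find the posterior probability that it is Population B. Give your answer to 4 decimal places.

Apply Bayes' rule: the posterior for each component is proportional to its prior times its likelihood at x.
Since both observations come from the same component, the likelihood for component k is f_k(x₁)·f_k(x₂).
  p_A = [0.062256] × [0.080852] = 0.00503352
  p_B = [0.0144062] × [0.0294005] = 0.00042355
  p_C = [0.00145629] × [0.0050217] = 7.31305e-06
Prior × likelihood for each component:
  w_A·p_A = 0.29 × 0.00503352 = 0.00145972
  w_B·p_B = 0.12 × 0.00042355 = 5.0826e-05
  w_C·p_C = 0.59 × 7.31305e-06 = 4.3147e-06
Marginal: 0.00145972 + 5.0826e-05 + 4.3147e-06 = 0.00151486
Responsibility of Population B: 5.0826e-05 / 0.00151486 ≈ 0.0336

0.0336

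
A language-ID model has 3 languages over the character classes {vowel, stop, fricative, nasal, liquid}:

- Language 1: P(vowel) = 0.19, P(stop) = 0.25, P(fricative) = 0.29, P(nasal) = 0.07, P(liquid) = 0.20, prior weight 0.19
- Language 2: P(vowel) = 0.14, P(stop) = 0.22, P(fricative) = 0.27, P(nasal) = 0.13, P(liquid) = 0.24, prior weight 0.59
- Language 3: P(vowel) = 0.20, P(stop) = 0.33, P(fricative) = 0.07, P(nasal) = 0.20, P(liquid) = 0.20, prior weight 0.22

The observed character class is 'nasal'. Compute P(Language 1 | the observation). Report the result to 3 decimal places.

The responsibility of component k is P(Z=k) f_k(x) divided by Σ_j P(Z=j) f_j(x).
Evaluate each component's likelihood at the observed value:
  L_1 = 0.07
  L_2 = 0.13
  L_3 = 0.2
Unnormalised posteriors:
  P(Z=1)·L_1 = 0.19 × 0.07 = 0.0133
  P(Z=2)·L_2 = 0.59 × 0.13 = 0.0767
  P(Z=3)·L_3 = 0.22 × 0.2 = 0.044
Normaliser: 0.0133 + 0.0767 + 0.044 = 0.134
P(Language 1 | data) = 0.0133 / 0.134 ≈ 0.099

0.099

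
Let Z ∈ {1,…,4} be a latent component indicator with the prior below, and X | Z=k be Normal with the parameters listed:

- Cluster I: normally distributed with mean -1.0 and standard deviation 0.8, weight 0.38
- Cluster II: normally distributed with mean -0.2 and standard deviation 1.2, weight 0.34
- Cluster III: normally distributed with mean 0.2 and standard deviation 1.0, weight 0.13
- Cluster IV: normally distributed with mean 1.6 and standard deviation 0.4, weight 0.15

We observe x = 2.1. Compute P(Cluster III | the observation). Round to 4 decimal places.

0.0897

P(component k | x) = π_k·f_k(x) / marginal(x), where marginal(x) = Σ_j π_j·f_j(x).
Normal densities:
  f_I = (1/(0.8·√(2π)))·exp(−(2.1−-1.0)²/(2·0.8²)) = 0.498678·exp(-7.50781) = 0.000273665
  f_II = (1/(1.2·√(2π)))·exp(−(2.1−-0.2)²/(2·1.2²)) = 0.332452·exp(-1.83681) = 0.0529681
  f_III = (1/(1.0·√(2π)))·exp(−(2.1−0.2)²/(2·1.0²)) = 0.398942·exp(-1.80500) = 0.0656158
  f_IV = (1/(0.4·√(2π)))·exp(−(2.1−1.6)²/(2·0.4²)) = 0.997356·exp(-0.78125) = 0.456623
Multiply by the mixture weights:
  π_I·f_I = 0.38 × 0.000273665 = 0.000103993
  π_II·f_II = 0.34 × 0.0529681 = 0.0180092
  π_III·f_III = 0.13 × 0.0656158 = 0.00853006
  π_IV·f_IV = 0.15 × 0.456623 = 0.0684934
Sum: 0.000103993 + 0.0180092 + 0.00853006 + 0.0684934 = 0.0951366
P(Cluster III | the observation) = 0.00853006 / 0.0951366 ≈ 0.0897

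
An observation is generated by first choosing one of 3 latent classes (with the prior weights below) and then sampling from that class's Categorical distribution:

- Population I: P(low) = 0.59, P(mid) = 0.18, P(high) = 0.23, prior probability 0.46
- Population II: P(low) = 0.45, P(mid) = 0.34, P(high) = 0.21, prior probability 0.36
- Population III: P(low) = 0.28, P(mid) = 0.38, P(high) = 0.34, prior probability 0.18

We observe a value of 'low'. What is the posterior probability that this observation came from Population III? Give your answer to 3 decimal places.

Apply Bayes' rule: the posterior for each component is proportional to its prior times its likelihood at x.
Evaluate each component's likelihood at the observed value:
  p_I = 0.59
  p_II = 0.45
  p_III = 0.28
Unnormalised posteriors:
  P(Z=I)·p_I = 0.46 × 0.59 = 0.2714
  P(Z=II)·p_II = 0.36 × 0.45 = 0.162
  P(Z=III)·p_III = 0.18 × 0.28 = 0.0504
Denominator: 0.2714 + 0.162 + 0.0504 = 0.4838
So the posterior for Population III is 0.0504 / 0.4838 ≈ 0.104.

0.104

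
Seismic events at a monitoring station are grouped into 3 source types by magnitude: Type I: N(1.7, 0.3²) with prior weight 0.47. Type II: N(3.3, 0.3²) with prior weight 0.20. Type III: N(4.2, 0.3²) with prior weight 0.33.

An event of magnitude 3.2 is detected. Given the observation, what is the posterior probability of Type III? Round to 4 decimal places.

0.0067

P(component k | x) = π_k·f_k(x) / marginal(x), where marginal(x) = Σ_j π_j·f_j(x).
Normal densities:
  f_I = 4.95573e-06
  f_II = 1.25794
  f_III = 0.00514093
Unnormalised posteriors:
  π_I·f_I = 0.47 × 4.95573e-06 = 2.32919e-06
  π_II·f_II = 0.20 × 1.25794 = 0.251589
  π_III·f_III = 0.33 × 0.00514093 = 0.00169651
Evidence: 2.32919e-06 + 0.251589 + 0.00169651 = 0.253288
So the posterior for Type III is 0.00169651 / 0.253288 ≈ 0.0067.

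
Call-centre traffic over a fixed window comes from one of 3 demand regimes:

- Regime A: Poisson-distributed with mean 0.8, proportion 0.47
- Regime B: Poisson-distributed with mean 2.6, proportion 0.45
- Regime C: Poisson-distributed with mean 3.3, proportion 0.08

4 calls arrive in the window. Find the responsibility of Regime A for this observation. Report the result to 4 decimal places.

By Bayes' theorem, P(k | x) = π_k f_k(x) / Σ_j π_j f_j(x).
Evaluate each component's likelihood at the observed value:
  L_A = e^(−0.8)·0.8^4/4! = 0.00766855
  L_B = e^(−2.6)·2.6^4/4! = 0.141422
  L_C = e^(−3.3)·3.3^4/4! = 0.182252
Unnormalised posteriors:
  π_A·L_A = 0.47 × 0.00766855 = 0.00360422
  π_B·L_B = 0.45 × 0.141422 = 0.0636398
  π_C·L_C = 0.08 × 0.182252 = 0.0145802
Denominator: 0.00360422 + 0.0636398 + 0.0145802 = 0.0818242
So the posterior for Regime A is 0.00360422 / 0.0818242 ≈ 0.0440.

0.0440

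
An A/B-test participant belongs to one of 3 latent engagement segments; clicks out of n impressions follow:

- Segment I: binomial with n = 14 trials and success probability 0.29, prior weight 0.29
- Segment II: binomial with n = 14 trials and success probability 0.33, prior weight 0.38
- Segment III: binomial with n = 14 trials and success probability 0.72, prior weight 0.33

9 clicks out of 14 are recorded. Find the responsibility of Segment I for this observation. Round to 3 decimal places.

Apply Bayes' rule: the posterior for each component is proportional to its prior times its likelihood at x.
Binomial probabilities:
  L_I = C(14,9)·0.29^9·0.71^5 = 2002·1.45071e-05·0.180423 = 0.00524008
  L_II = C(14,9)·0.33^9·0.67^5 = 2002·4.64115e-05·0.135013 = 0.0125448
  L_III = C(14,9)·0.72^9·0.28^5 = 2002·0.0519987·0.00172104 = 0.179162
Unnormalised posteriors:
  w_I·L_I = 0.29 × 0.00524008 = 0.00151962
  w_II·L_II = 0.38 × 0.0125448 = 0.00476702
  w_III·L_III = 0.33 × 0.179162 = 0.0591236
Normaliser: 0.00151962 + 0.00476702 + 0.0591236 = 0.0654102
P(Segment I | the observation) ≈ 0.023

0.023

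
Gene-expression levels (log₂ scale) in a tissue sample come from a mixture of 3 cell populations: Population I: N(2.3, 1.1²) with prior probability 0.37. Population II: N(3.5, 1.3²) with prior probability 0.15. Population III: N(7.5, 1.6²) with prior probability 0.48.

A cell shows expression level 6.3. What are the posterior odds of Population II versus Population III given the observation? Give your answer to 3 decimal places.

0.050

The posterior odds equal the prior odds times the likelihood ratio: (P(Z=i)/P(Z=j))·(f_i(x)/f_j(x)).
Evaluate each component's likelihood at the observed value:
  p_I = 0.000487696
  p_II = 0.0301723
  p_III = 0.188211
Posterior odds = (P(Z=II)·p_II) / (P(Z=III)·p_III) = (0.15·0.0301723) / (0.48·0.188211) = 0.00452585 / 0.0903412 ≈ 0.050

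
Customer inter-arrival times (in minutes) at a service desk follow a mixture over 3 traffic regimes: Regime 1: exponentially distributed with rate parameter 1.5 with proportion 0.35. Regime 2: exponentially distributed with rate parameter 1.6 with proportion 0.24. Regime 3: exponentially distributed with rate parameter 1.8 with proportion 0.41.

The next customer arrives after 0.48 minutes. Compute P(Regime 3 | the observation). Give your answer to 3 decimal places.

Apply Bayes' rule: the posterior for each component is proportional to its prior times its likelihood at x.
Component likelihoods at x = 0.48 minutes:
  p_1 = 1.5·e^(−1.5·0.48) = 1.5·e^(−0.7200) = 0.730128
  p_2 = 1.6·e^(−1.6·0.48) = 1.6·e^(−0.7680) = 0.742304
  p_3 = 1.8·e^(−1.8·0.48) = 1.8·e^(−0.8640) = 0.758651
Prior × likelihood for each component:
  π_1·p_1 = 0.35 × 0.730128 = 0.255545
  π_2·p_2 = 0.24 × 0.742304 = 0.178153
  π_3·p_3 = 0.41 × 0.758651 = 0.311047
Denominator: 0.255545 + 0.178153 + 0.311047 = 0.744745
P(Regime 3 | 0.48 minutes) ≈ 0.418

0.418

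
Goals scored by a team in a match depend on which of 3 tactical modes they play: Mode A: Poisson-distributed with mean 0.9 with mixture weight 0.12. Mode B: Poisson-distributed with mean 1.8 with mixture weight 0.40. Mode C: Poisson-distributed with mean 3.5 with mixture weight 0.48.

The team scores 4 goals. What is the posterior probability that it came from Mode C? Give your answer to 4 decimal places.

0.7497

P(component k | x) = P(Z=k)·f_k(x) / marginal(x), where marginal(x) = Σ_j P(Z=j)·f_j(x).
Component likelihoods at x = 4 goals:
  L_A = e^(−0.9)·0.9^4/4! = 0.0111146
  L_B = e^(−1.8)·1.8^4/4! = 0.0723017
  L_C = e^(−3.5)·3.5^4/4! = 0.188812
Multiply by the mixture weights:
  P(Z=A)·L_A = 0.12 × 0.0111146 = 0.00133375
  P(Z=B)·L_B = 0.40 × 0.0723017 = 0.0289207
  P(Z=C)·L_C = 0.48 × 0.188812 = 0.0906299
Normaliser: 0.00133375 + 0.0289207 + 0.0906299 = 0.120884
Responsibility of Mode C: 0.0906299 / 0.120884 ≈ 0.7497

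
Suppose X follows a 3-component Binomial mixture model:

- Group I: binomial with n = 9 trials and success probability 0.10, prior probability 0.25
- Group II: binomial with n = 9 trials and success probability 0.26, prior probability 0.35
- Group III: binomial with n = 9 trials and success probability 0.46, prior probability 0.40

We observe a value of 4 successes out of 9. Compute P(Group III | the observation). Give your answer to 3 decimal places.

0.690

P(component k | x) = π_k·f_k(x) / marginal(x), where marginal(x) = Σ_j π_j·f_j(x).
Component likelihoods at x = 4 successes out of 9:
  L_I = C(9,4)·0.10^4·0.90^5 = 126·0.0001·0.59049 = 0.00744017
  L_II = C(9,4)·0.26^4·0.74^5 = 126·0.00456976·0.221901 = 0.127768
  L_III = C(9,4)·0.46^4·0.54^5 = 126·0.0447746·0.0459165 = 0.259042
Prior × likelihood for each component:
  π_I·L_I = 0.25 × 0.00744017 = 0.00186004
  π_II·L_II = 0.35 × 0.127768 = 0.0447188
  π_III·L_III = 0.40 × 0.259042 = 0.103617
Sum: 0.00186004 + 0.0447188 + 0.103617 = 0.150196
P(Group III | x) = 0.103617 / 0.150196 ≈ 0.690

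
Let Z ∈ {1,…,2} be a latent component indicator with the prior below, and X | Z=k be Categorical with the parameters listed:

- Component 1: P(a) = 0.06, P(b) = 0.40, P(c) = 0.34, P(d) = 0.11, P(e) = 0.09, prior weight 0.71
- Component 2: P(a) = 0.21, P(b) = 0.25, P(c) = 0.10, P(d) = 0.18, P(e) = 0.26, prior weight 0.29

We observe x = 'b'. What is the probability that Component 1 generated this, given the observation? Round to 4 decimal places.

0.7966

The responsibility of component k is π_k f_k(x) divided by Σ_j π_j f_j(x).
Categorical probabilities:
  L_1 = P(b | comp) = 0.40
  L_2 = P(b | comp) = 0.25
Unnormalised posteriors:
  π_1·L_1 = 0.71 × 0.4 = 0.284
  π_2·L_2 = 0.29 × 0.25 = 0.0725
Sum: 0.284 + 0.0725 = 0.3565
P(Component 1 | the observation) = 0.284 / 0.3565 ≈ 0.7966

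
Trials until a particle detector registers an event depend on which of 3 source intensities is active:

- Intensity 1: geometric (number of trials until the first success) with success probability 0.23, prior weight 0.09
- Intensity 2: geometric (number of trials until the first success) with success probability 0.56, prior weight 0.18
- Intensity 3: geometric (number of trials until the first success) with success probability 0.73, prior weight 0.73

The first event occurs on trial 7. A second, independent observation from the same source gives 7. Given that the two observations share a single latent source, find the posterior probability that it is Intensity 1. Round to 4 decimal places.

Apply Bayes' rule: the posterior for each component is proportional to its prior times its likelihood at x.
Since both observations come from the same component, the likelihood for component k is f_k(x₁)·f_k(x₂).
  f_1 = [0.23·(1−0.23)^6 = 0.23·0.208422 = 0.0479371] × [0.0479371] = 0.00229797
  f_2 = [0.56·(1−0.56)^6 = 0.56·0.00725631 = 0.00406354] × [0.00406354] = 1.65123e-05
  f_3 = [0.73·(1−0.73)^6 = 0.73·0.00038742 = 0.000282817] × [0.000282817] = 7.99854e-08
Multiply by the mixture weights:
  P(Z=1)·f_1 = 0.09 × 0.00229797 = 0.000206817
  P(Z=2)·f_2 = 0.18 × 1.65123e-05 = 2.97222e-06
  P(Z=3)·f_3 = 0.73 × 7.99854e-08 = 5.83894e-08
Normaliser: 0.000206817 + 2.97222e-06 + 5.83894e-08 = 0.000209848
So the posterior for Intensity 1 is 0.000206817 / 0.000209848 ≈ 0.9856.

0.9856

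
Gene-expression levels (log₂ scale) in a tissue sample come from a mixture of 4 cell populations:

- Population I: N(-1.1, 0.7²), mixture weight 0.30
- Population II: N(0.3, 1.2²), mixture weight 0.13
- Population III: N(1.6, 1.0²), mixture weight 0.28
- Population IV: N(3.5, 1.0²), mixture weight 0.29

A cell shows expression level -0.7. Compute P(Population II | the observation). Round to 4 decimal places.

0.1662

P(component k | x) = π_k·f_k(x) / marginal(x), where marginal(x) = Σ_j π_j·f_j(x).
Normal densities:
  p_I = 0.484068
  p_II = 0.234927
  p_III = 0.028327
  p_IV = 5.89431e-05
Prior × likelihood for each component:
  π_I·p_I = 0.30 × 0.484068 = 0.145221
  π_II·p_II = 0.13 × 0.234927 = 0.0305405
  π_III·p_III = 0.28 × 0.028327 = 0.00793157
  π_IV·p_IV = 0.29 × 5.89431e-05 = 1.70935e-05
Marginal: 0.145221 + 0.0305405 + 0.00793157 + 1.70935e-05 = 0.18371
P(Population II | x) ≈ 0.1662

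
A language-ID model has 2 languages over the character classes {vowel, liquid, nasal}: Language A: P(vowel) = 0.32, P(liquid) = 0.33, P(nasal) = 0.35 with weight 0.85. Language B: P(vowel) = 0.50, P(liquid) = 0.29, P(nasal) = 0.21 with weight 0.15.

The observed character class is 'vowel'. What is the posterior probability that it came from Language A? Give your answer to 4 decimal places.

The responsibility of component k is P(Z=k) f_k(x) divided by Σ_j P(Z=j) f_j(x).
Categorical probabilities:
  L_A = P(vowel | comp) = 0.32
  L_B = P(vowel | comp) = 0.50
Weight by the priors:
  P(Z=A)·L_A = 0.85 × 0.32 = 0.272
  P(Z=B)·L_B = 0.15 × 0.5 = 0.075
Evidence: 0.272 + 0.075 = 0.347
P(Language A | 'vowel') = 0.272 / 0.347 ≈ 0.7839

0.7839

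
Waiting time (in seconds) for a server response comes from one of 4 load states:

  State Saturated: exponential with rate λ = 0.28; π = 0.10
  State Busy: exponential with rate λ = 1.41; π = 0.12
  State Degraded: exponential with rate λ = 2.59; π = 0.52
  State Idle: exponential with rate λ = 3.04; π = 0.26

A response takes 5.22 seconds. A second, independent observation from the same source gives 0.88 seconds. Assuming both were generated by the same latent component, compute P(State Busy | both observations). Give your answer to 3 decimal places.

By Bayes' theorem, P(k | x) = π_k f_k(x) / Σ_j π_j f_j(x).
Since both observations come from the same component, the likelihood for component k is f_k(x₁)·f_k(x₂).
  L_Saturated = [0.28·e^(−0.28·5.22) = 0.28·e^(−1.4616) = 0.0649222] × [0.218851] = 0.0142083
  L_Busy = [1.41·e^(−1.41·5.22) = 1.41·e^(−7.3602) = 0.00089686] × [0.407705] = 0.000365655
  L_Degraded = [2.59·e^(−2.59·5.22) = 2.59·e^(−13.5198) = 3.48117e-06] × [0.265128] = 9.22956e-07
  L_Idle = [3.04·e^(−3.04·5.22) = 3.04·e^(−15.8688) = 3.90069e-07] × [0.209435] = 8.1694e-08
Multiply by the mixture weights:
  π_Saturated·L_Saturated = 0.10 × 0.0142083 = 0.00142083
  π_Busy·L_Busy = 0.12 × 0.000365655 = 4.38786e-05
  π_Degraded·L_Degraded = 0.52 × 9.22956e-07 = 4.79937e-07
  π_Idle·L_Idle = 0.26 × 8.1694e-08 = 2.12404e-08
Denominator: 0.00142083 + 4.38786e-05 + 4.79937e-07 + 2.12404e-08 = 0.00146521
Responsibility of State Busy: 4.38786e-05 / 0.00146521 ≈ 0.030

0.030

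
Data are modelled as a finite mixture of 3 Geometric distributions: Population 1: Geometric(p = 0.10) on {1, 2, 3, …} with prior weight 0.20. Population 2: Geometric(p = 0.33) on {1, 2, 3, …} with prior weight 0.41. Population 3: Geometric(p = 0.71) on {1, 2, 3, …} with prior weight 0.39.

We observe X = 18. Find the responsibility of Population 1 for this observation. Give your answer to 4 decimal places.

0.9571

P(component k | x) = P(Z=k)·f_k(x) / marginal(x), where marginal(x) = Σ_j P(Z=j)·f_j(x).
Component likelihoods at x = 18:
  L_1 = 0.10·(1−0.10)^17 = 0.10·0.166772 = 0.0166772
  L_2 = 0.33·(1−0.33)^17 = 0.33·0.00110477 = 0.000364574
  L_3 = 0.71·(1−0.71)^17 = 0.71·7.25715e-10 = 5.15257e-10
Weight by the priors:
  P(Z=1)·L_1 = 0.20 × 0.0166772 = 0.00333544
  P(Z=2)·L_2 = 0.41 × 0.000364574 = 0.000149475
  P(Z=3)·L_3 = 0.39 × 5.15257e-10 = 2.0095e-10
Normaliser: 0.00333544 + 0.000149475 + 2.0095e-10 = 0.00348491
P(Population 1 | 18) ≈ 0.9571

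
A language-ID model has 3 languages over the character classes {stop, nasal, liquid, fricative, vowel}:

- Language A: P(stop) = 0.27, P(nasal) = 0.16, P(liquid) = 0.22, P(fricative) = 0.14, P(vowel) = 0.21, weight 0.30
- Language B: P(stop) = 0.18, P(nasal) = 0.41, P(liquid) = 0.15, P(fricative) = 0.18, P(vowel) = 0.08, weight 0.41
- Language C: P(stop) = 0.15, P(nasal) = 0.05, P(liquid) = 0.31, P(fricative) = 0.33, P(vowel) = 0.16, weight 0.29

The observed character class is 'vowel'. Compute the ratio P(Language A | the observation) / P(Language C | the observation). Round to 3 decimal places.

The posterior odds equal the prior odds times the likelihood ratio: (π_i/π_j)·(f_i(x)/f_j(x)).
Component likelihoods at x = 'vowel':
  p_A = 0.21
  p_B = 0.08
  p_C = 0.16
0.063 / 0.0464 ≈ 1.358

1.358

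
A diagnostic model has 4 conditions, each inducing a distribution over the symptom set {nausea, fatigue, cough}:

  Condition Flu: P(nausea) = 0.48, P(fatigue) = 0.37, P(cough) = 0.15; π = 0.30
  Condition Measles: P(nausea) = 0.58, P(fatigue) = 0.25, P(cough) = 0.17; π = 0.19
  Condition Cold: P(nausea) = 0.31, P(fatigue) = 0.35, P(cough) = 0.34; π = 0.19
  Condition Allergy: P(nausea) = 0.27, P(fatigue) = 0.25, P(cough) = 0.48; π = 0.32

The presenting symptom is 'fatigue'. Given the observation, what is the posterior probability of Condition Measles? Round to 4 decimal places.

Posterior ∝ prior × likelihood, so P(k | x) ∝ π_k f_k(x); normalise over all components.
Component likelihoods at x = 'fatigue':
  f_Flu = 0.37
  f_Measles = 0.25
  f_Cold = 0.35
  f_Allergy = 0.25
Multiply by the mixture weights:
  π_Flu·f_Flu = 0.30 × 0.37 = 0.111
  π_Measles·f_Measles = 0.19 × 0.25 = 0.0475
  π_Cold·f_Cold = 0.19 × 0.35 = 0.0665
  π_Allergy·f_Allergy = 0.32 × 0.25 = 0.08
Normaliser: 0.111 + 0.0475 + 0.0665 + 0.08 = 0.305
Responsibility of Condition Measles: 0.0475 / 0.305 ≈ 0.1557

0.1557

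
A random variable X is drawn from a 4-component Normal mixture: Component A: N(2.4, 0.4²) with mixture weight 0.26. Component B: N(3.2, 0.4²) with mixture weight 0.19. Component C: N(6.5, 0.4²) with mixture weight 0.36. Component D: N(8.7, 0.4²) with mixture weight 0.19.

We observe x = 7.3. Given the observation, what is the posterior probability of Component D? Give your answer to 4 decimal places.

Posterior ∝ prior × likelihood, so P(k | x) ∝ π_k f_k(x); normalise over all components.
Component likelihoods at x = 7.3:
  p_A = (1/(0.4·√(2π)))·exp(−(7.3−2.4)²/(2·0.4²)) = 0.997356·exp(-75.03125) = 2.58936e-33
  p_B = (1/(0.4·√(2π)))·exp(−(7.3−3.2)²/(2·0.4²)) = 0.997356·exp(-52.53125) = 1.53045e-23
  p_C = (1/(0.4·√(2π)))·exp(−(7.3−6.5)²/(2·0.4²)) = 0.997356·exp(-2.00000) = 0.134977
  p_D = (1/(0.4·√(2π)))·exp(−(7.3−8.7)²/(2·0.4²)) = 0.997356·exp(-6.12500) = 0.00218171
Weight by the priors:
  π_A·p_A = 0.26 × 2.58936e-33 = 6.73233e-34
  π_B·p_B = 0.19 × 1.53045e-23 = 2.90785e-24
  π_C·p_C = 0.36 × 0.134977 = 0.0485919
  π_D·p_D = 0.19 × 0.00218171 = 0.000414524
Evidence: 6.73233e-34 + 2.90785e-24 + 0.0485919 + 0.000414524 = 0.0490064
P(Component D | the observation) ≈ 0.0085

0.0085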